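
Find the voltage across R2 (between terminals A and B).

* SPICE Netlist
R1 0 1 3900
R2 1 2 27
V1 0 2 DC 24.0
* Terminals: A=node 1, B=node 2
R1 and R2 are in series across V1 (node 0 → node 1 → node 2), and the output A–B is taken across R2, so this is a voltage divider.
Series current: I = V1/(R1 + R2) = 24/(3900 + 27) = 24/3927 = 0.006112 A
V_R2 = I × R2 = V1 × R2/(R1 + R2) = 24 × 27/3927 = 0.165 V

Final answer: 0.165 V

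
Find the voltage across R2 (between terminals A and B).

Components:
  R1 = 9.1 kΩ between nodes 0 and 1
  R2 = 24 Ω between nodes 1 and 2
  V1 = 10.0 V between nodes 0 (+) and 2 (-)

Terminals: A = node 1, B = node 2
R1 and R2 are in series across V1 (node 0 → node 1 → node 2), and the output A–B is taken across R2, so this is a voltage divider.
Series current: I = V1/(R1 + R2) = 10/(9100 + 24) = 10/9124 = 0.001096 A
V_R2 = I × R2 = V1 × R2/(R1 + R2) = 10 × 24/9124 = 0.0263 V

Final answer: 0.0263 V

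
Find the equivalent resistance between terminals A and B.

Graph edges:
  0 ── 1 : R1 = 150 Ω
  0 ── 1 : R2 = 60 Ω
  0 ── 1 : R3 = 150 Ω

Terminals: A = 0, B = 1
Reduce the network between node 0 (A) and node 1 (B) by series/parallel combination:
  Rp1 = R1 ‖ R2 ‖ R3 (parallel, all between nodes 0 and 1) = 1/(1/150 + 1/60 + 1/150) = 33.33 Ω
R_eq = 33.33 Ω

Final answer: 33.33 Ω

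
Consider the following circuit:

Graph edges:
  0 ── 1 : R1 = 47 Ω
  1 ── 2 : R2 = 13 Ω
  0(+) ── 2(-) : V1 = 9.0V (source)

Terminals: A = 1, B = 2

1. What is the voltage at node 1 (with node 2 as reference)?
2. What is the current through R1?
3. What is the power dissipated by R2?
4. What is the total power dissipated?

Nodal analysis, taking node 2 as the 0 V reference.
Source V1 fixes V_0 = 9 V.
KCL at each unknown node (sum of currents leaving = 0; resistances in Ω):
  Node 1: (V_1 - 9)/47 + (V_1 - 0)/13 = 0
Collecting terms: 0.0982 × V_1 = 0.1915  =>  V_1 = 1.95 V
Part 1:
  Read off the nodal solution: V_1 = 1.95 V
Part 2:
  I_R1 = (V_0 - V_1)/R1 = (9 - 1.95)/47 = 0.15 A
  Magnitude: I_R1 = 0.15 A
Part 3:
  I_R2 = (V_1 - V_2)/R2 = (1.95 - 0)/13 = 0.15 A
  P_R2 = I_R2² × R2 = (0.15)² × 13 = 0.2925 W
Part 4:
  Power in each resistor, P = (ΔV)²/R:
    P_R1 = (9 - 1.95)²/47 = 1.058 W
    P_R2 = (1.95 - 0)²/13 = 0.2925 W
  P_total = P_R1 + P_R2 = 1.35 W

Final answers:
1. V_1 = 1.95 V
2. I_R1 = 0.15 A
3. P_R2 = 0.2925 W
4. P_total = 1.35 W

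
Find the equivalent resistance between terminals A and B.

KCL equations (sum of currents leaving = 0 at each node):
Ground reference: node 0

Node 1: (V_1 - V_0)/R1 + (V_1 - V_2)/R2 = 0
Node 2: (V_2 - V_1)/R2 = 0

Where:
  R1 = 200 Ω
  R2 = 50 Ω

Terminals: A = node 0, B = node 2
Reduce the network between node 0 (A) and node 2 (B) by series/parallel combination:
  Rs1 = R1 + R2 (series, joined only at node 1) = 200 + 50 = 250 Ω
R_eq = 250 Ω

Final answer: 250 Ω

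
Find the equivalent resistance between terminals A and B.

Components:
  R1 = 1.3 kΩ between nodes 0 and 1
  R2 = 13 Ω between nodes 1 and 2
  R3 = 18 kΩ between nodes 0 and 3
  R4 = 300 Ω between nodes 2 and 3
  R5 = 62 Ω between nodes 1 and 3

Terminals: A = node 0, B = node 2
The network is not a plain series/parallel combination. Inject a 1 A test current into terminal A (node 0) and return it from terminal B (node 2); then R_eq = V_A / (1 A).
Nodal analysis, taking node 2 as the 0 V reference.
Current source I_test pushes 1 A into node 0 and draws it out of node 2.
KCL at each unknown node (sum of currents leaving = 0; resistances in Ω):
  Node 0: (V_0 - V_1)/1300 + (V_0 - V_3)/18000 - 1 = 0
  Node 1: (V_1 - V_0)/1300 + (V_1 - 0)/13 + (V_1 - V_3)/62 = 0
  Node 3: (V_3 - V_0)/18000 + (V_3 - V_1)/62 + (V_3 - 0)/300 = 0
Collecting terms (coefficients in siemens):
  0.0008248·V_0 - 0.0007692·V_1 - 0.00005556·V_3 = 1
  0.09382·V_1 - 0.0007692·V_0 - 0.01613·V_3 = 0
  0.01952·V_3 - 0.00005556·V_0 - 0.01613·V_1 = 0
Solving these 3 simultaneous equations (Gaussian elimination) gives:
  V_0 = 1225 V, V_1 = 12.4 V, V_3 = 13.74 V
R_eq = V_0 / 1 A = 1225 Ω = 1.225 kΩ

Final answer: 1.225 kΩ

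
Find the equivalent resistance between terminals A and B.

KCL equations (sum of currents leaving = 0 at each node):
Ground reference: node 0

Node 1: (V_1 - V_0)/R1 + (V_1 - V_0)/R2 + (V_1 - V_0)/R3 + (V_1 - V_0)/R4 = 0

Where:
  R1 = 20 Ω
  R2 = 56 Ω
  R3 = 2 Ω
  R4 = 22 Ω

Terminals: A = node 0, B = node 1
Reduce the network between node 0 (A) and node 1 (B) by series/parallel combination:
  Rp1 = R1 ‖ R2 ‖ R3 ‖ R4 (parallel, all between nodes 0 and 1) = 1/(1/20 + 1/56 + 1/2 + 1/22) = 1.63 Ω
R_eq = 1.63 Ω

Final answer: 1.63 Ω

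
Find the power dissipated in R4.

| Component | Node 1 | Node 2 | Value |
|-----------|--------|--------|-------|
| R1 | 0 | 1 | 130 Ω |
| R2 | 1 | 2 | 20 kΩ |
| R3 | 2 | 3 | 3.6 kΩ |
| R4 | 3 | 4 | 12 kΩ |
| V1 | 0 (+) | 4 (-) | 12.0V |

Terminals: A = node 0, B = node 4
Nodal analysis, taking node 4 as the 0 V reference.
Source V1 fixes V_0 = 12 V.
KCL at each unknown node (sum of currents leaving = 0; resistances in Ω):
  Node 1: (V_1 - 12)/130 + (V_1 - V_2)/20000 = 0
  Node 2: (V_2 - V_1)/20000 + (V_2 - V_3)/3600 = 0
  Node 3: (V_3 - V_2)/3600 + (V_3 - 0)/12000 = 0
Collecting terms (coefficients in siemens):
  0.007742·V_1 - 0.00005·V_2 = 0.09231
  0.0003278·V_2 - 0.00005·V_1 - 0.0002778·V_3 = 0
  0.0003611·V_3 - 0.0002778·V_2 = 0
Solving these 3 simultaneous equations (Gaussian elimination) gives:
  V_1 = 11.96 V, V_2 = 5.239 V, V_3 = 4.03 V
I_R4 = (V_3 - V_4)/R4 = (4.03 - 0)/12000 = 0.0003359 A
P_R4 = I_R4² × R4 = (0.0003359)² × 12000 = 0.001354 W

Final answer: 0.001354 W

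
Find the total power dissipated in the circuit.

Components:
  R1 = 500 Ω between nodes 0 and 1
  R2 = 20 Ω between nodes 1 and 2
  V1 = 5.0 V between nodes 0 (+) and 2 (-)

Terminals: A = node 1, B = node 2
Nodal analysis, taking node 2 as the 0 V reference.
Source V1 fixes V_0 = 5 V.
KCL at each unknown node (sum of currents leaving = 0; resistances in Ω):
  Node 1: (V_1 - 5)/500 + (V_1 - 0)/20 = 0
Collecting terms: 0.052 × V_1 = 0.01  =>  V_1 = 0.1923 V
Power in each resistor, P = (ΔV)²/R:
  P_R1 = (5 - 0.1923)²/500 = 0.04623 W
  P_R2 = (0.1923 - 0)²/20 = 0.001849 W
P_total = P_R1 + P_R2 = 0.04808 W

Final answer: 0.04808 W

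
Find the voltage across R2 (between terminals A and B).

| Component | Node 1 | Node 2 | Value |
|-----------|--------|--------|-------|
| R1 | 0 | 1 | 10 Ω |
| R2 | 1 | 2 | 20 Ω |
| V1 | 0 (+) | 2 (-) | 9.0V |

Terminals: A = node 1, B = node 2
R1 and R2 are in series across V1 (node 0 → node 1 → node 2), and the output A–B is taken across R2, so this is a voltage divider.
Series current: I = V1/(R1 + R2) = 9/(10 + 20) = 9/30 = 0.3 A
V_R2 = I × R2 = V1 × R2/(R1 + R2) = 9 × 20/30 = 6 V

Final answer: 6 V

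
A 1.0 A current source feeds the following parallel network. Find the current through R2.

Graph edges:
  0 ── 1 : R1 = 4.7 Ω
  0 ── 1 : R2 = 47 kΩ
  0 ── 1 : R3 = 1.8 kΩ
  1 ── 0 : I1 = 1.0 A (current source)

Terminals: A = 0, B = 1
All resistors sit directly between nodes 0 and 1, so they are in parallel and share one voltage V; the full source current 1 A splits among them.
1/R_par = 1/4.7 + 1/47000 + 1/1800 = 0.2133 S  =>  R_par = 4.687 Ω
V = I × R_par = 1 × 4.687 = 4.687 V
I_R2 = V/R2 = 4.687/47000 = 0.00009973 A

Final answer: 9.973e-05 A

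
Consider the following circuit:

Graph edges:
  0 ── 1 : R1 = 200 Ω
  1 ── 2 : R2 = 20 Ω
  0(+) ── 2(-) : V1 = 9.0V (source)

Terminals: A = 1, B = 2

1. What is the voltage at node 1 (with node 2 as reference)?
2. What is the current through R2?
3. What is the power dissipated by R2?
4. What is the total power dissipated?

Nodal analysis, taking node 2 as the 0 V reference.
Source V1 fixes V_0 = 9 V.
KCL at each unknown node (sum of currents leaving = 0; resistances in Ω):
  Node 1: (V_1 - 9)/200 + (V_1 - 0)/20 = 0
Collecting terms: 0.055 × V_1 = 0.045  =>  V_1 = 0.8182 V
Part 1:
  Read off the nodal solution: V_1 = 0.8182 V
Part 2:
  I_R2 = (V_1 - V_2)/R2 = (0.8182 - 0)/20 = 0.04091 A
  Magnitude: I_R2 = 0.04091 A
Part 3:
  I_R2 = (V_1 - V_2)/R2 = (0.8182 - 0)/20 = 0.04091 A
  P_R2 = I_R2² × R2 = (0.04091)² × 20 = 0.03347 W
Part 4:
  Power in each resistor, P = (ΔV)²/R:
    P_R1 = (9 - 0.8182)²/200 = 0.3347 W
    P_R2 = (0.8182 - 0)²/20 = 0.03347 W
  P_total = P_R1 + P_R2 = 0.3682 W

Final answers:
1. V_1 = 0.8182 V
2. I_R2 = 0.04091 A
3. P_R2 = 0.03347 W
4. P_total = 0.3682 W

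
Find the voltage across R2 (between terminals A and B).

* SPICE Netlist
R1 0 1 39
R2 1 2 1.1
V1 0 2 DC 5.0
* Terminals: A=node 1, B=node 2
R1 and R2 are in series across V1 (node 0 → node 1 → node 2), and the output A–B is taken across R2, so this is a voltage divider.
Series current: I = V1/(R1 + R2) = 5/(39 + 1.1) = 5/40.1 = 0.1247 A
V_R2 = I × R2 = V1 × R2/(R1 + R2) = 5 × 1.1/40.1 = 0.1372 V

Final answer: 0.1372 V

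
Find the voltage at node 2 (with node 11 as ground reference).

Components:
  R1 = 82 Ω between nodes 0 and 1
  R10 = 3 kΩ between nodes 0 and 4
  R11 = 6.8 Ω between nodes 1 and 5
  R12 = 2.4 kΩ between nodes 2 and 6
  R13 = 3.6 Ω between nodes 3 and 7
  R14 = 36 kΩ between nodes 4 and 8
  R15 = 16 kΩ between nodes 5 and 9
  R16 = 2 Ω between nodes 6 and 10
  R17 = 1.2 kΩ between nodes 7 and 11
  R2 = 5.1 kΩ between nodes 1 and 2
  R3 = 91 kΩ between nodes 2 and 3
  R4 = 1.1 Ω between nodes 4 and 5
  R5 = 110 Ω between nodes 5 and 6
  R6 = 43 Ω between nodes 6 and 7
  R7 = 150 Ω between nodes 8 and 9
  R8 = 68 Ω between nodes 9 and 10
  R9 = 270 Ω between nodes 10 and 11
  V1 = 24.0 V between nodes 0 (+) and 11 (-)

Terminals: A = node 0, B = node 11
Nodal analysis, taking node 11 as the 0 V reference.
Source V1 fixes V_0 = 24 V.
KCL at each unknown node (sum of currents leaving = 0; resistances in Ω):
  Node 1: (V_1 - 24)/82 + (V_1 - V_2)/5100 + (V_1 - V_5)/6.8 = 0
  Node 2: (V_2 - V_1)/5100 + (V_2 - V_3)/91000 + (V_2 - V_6)/2400 = 0
  Node 3: (V_3 - V_2)/91000 + (V_3 - V_7)/3.6 = 0
  Node 4: (V_4 - V_5)/1.1 + (V_4 - 24)/3000 + (V_4 - V_8)/36000 = 0
  Node 5: (V_5 - V_4)/1.1 + (V_5 - V_6)/110 + (V_5 - V_1)/6.8 + (V_5 - V_9)/16000 = 0
  Node 6: (V_6 - V_5)/110 + (V_6 - V_7)/43 + (V_6 - V_2)/2400 + (V_6 - V_10)/2 = 0
  Node 7: (V_7 - V_6)/43 + (V_7 - V_3)/3.6 + (V_7 - 0)/1200 = 0
  Node 8: (V_8 - V_9)/150 + (V_8 - V_4)/36000 = 0
  Node 9: (V_9 - V_8)/150 + (V_9 - V_10)/68 + (V_9 - V_5)/16000 = 0
  Node 10: (V_10 - V_9)/68 + (V_10 - 0)/270 + (V_10 - V_6)/2 = 0
Collecting terms (coefficients in siemens):
  0.1595·V_1 - 0.0001961·V_2 - 0.1471·V_5 = 0.2927
  0.0006237·V_2 - 0.0001961·V_1 - 0.00001099·V_3 - 0.0004167·V_6 = 0
  0.2778·V_3 - 0.00001099·V_2 - 0.2778·V_7 = 0
  0.9095·V_4 - 0.9091·V_5 - 0.00002778·V_8 = 0.008
  1.065·V_5 - 0.1471·V_1 - 0.9091·V_4 - 0.009091·V_6 - 0.0000625·V_9 = 0
  0.5328·V_6 - 0.0004167·V_2 - 0.009091·V_5 - 0.02326·V_7 - 0.5·V_10 = 0
  0.3019·V_7 - 0.2778·V_3 - 0.02326·V_6 = 0
  0.006694·V_8 - 0.00002778·V_4 - 0.006667·V_9 = 0
  0.02144·V_9 - 0.0000625·V_5 - 0.006667·V_8 - 0.01471·V_10 = 0
  0.5184·V_10 - 0.5·V_6 - 0.01471·V_9 = 0
Solving these 10 simultaneous equations (Gaussian elimination) gives:
  V_1 = 19.41 V, V_2 = 14.91 V, V_3 = 12.41 V, V_4 = 19.04 V
  V_5 = 19.04 V, V_6 = 12.86 V, V_7 = 12.41 V, V_8 = 12.83 V
  V_9 = 12.8 V, V_10 = 12.76 V
The requested potential is V_2 = 14.91 V.

Final answer: V_2 = 14.91 V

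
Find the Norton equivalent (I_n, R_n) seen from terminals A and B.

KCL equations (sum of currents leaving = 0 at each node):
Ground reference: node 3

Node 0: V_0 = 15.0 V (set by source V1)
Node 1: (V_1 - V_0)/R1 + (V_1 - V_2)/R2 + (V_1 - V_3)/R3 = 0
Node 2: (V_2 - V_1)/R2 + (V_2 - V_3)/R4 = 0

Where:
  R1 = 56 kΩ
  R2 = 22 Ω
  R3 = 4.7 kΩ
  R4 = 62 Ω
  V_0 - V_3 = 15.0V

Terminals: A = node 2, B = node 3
Find the Thévenin equivalent first; then I_n = V_th/R_th and R_n = R_th.
Step 1 — V_th is the open-circuit voltage V_A - V_B (nothing connected across the terminals).
Nodal analysis, taking node 3 as the 0 V reference.
Source V1 fixes V_0 = 15 V.
KCL at each unknown node (sum of currents leaving = 0; resistances in Ω):
  Node 1: (V_1 - 15)/56000 + (V_1 - V_2)/22 + (V_1 - 0)/4700 = 0
  Node 2: (V_2 - V_1)/22 + (V_2 - 0)/62 = 0
Collecting terms (coefficients in siemens):
  0.04569·V_1 - 0.04545·V_2 = 0.0002679
  0.06158·V_2 - 0.04545·V_1 = 0
Determinant D = (0.04569)(0.06158) - (-0.04545)(-0.04545) = 0.0007473
V_1 = [(0.0002679)(0.06158) - (-0.04545)(0)]/D = 0.02207 V
V_2 = [(0.04569)(0) - (0.0002679)(-0.04545)]/D = 0.01629 V
V_th = V_2 - V_3 = 0.01629 - 0 = 0.01629 V
Step 2 — R_th: zero the source — replace V1 by a short circuit (node 3 merges into node 0) — and find the resistance seen between A (node 2) and B (node 0).
Reduce the network between node 2 (A) and node 0 (B) by series/parallel combination:
  Rp1 = R1 ‖ R3 (parallel, both between nodes 0 and 1) = 1/(1/56000 + 1/4700) = 4336 Ω
  Rs1 = R2 + Rp1 (series, joined only at node 1) = 22 + 4336 = 4358 Ω
  Rp2 = R4 ‖ Rs1 (parallel, both between nodes 0 and 2) = 1/(1/62 + 1/4358) = 61.13 Ω
R_th = 61.13 Ω
I_n = V_th/R_th = 0.01629/61.13 = 0.0002665 A, and R_n = R_th = 61.13 Ω

Final answer: I_n = 0.0002665 A, R_n = 61.13 Ω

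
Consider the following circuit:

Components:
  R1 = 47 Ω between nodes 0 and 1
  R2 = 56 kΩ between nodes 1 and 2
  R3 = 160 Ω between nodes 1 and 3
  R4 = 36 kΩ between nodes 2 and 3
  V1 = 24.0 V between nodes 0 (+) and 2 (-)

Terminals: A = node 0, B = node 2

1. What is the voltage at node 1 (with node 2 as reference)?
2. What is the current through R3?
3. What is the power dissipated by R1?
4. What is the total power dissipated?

Nodal analysis, taking node 2 as the 0 V reference.
Source V1 fixes V_0 = 24 V.
KCL at each unknown node (sum of currents leaving = 0; resistances in Ω):
  Node 1: (V_1 - 24)/47 + (V_1 - 0)/56000 + (V_1 - V_3)/160 = 0
  Node 3: (V_3 - V_1)/160 + (V_3 - 0)/36000 = 0
Collecting terms (coefficients in siemens):
  0.02754·V_1 - 0.00625·V_3 = 0.5106
  0.006278·V_3 - 0.00625·V_1 = 0
Determinant D = (0.02754)(0.006278) - (-0.00625)(-0.00625) = 0.0001339
V_1 = [(0.5106)(0.006278) - (-0.00625)(0)]/D = 23.95 V
V_3 = [(0.02754)(0) - (0.5106)(-0.00625)]/D = 23.84 V
Part 1:
  Read off the nodal solution: V_1 = 23.95 V
Part 2:
  I_R3 = (V_1 - V_3)/R3 = (23.95 - 23.84)/160 = 0.0006623 A
  Magnitude: I_R3 = 0.0006623 A
Part 3:
  I_R1 = (V_0 - V_1)/R1 = (24 - 23.95)/47 = 0.00109 A
  P_R1 = I_R1² × R1 = (0.00109)² × 47 = 0.00005584 W
Part 4:
  Power in each resistor, P = (ΔV)²/R:
    P_R1 = (24 - 23.95)²/47 = 0.00005584 W
    P_R2 = (23.95 - 0)²/56000 = 0.01024 W
    P_R3 = (23.95 - 23.84)²/160 = 0.00007018 W
    P_R4 = (0 - 23.84)²/36000 = 0.01579 W
  P_total = P_R1 + P_R2 + P_R3 + P_R4 = 0.02616 W

Final answers:
1. V_1 = 23.95 V
2. I_R3 = 0.0006623 A
3. P_R1 = 5.584e-05 W
4. P_total = 0.02616 W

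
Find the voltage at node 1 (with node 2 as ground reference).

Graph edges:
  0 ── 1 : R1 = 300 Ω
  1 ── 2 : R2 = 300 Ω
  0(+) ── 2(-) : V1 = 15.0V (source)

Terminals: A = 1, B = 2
Nodal analysis, taking node 2 as the 0 V reference.
Source V1 fixes V_0 = 15 V.
KCL at each unknown node (sum of currents leaving = 0; resistances in Ω):
  Node 1: (V_1 - 15)/300 + (V_1 - 0)/300 = 0
Collecting terms: 0.006667 × V_1 = 0.05  =>  V_1 = 7.5 V
The requested potential is V_1 = 7.5 V.

Final answer: V_1 = 7.5 V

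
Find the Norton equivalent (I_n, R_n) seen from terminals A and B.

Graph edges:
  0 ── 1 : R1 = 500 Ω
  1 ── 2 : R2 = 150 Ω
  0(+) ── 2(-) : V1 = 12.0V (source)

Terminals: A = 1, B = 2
Find the Thévenin equivalent first; then I_n = V_th/R_th and R_n = R_th.
Step 1 — V_th is the open-circuit voltage V_A - V_B (nothing connected across the terminals).
Nodal analysis, taking node 2 as the 0 V reference.
Source V1 fixes V_0 = 12 V.
KCL at each unknown node (sum of currents leaving = 0; resistances in Ω):
  Node 1: (V_1 - 12)/500 + (V_1 - 0)/150 = 0
Collecting terms: 0.008667 × V_1 = 0.024  =>  V_1 = 2.769 V
V_th = V_1 - V_2 = 2.769 - 0 = 2.769 V
Step 2 — R_th: zero the source — replace V1 by a short circuit (node 2 merges into node 0) — and find the resistance seen between A (node 1) and B (node 0).
Reduce the network between node 1 (A) and node 0 (B) by series/parallel combination:
  Rp1 = R1 ‖ R2 (parallel, both between nodes 0 and 1) = 1/(1/500 + 1/150) = 115.4 Ω
R_th = 115.4 Ω
I_n = V_th/R_th = 2.769/115.4 = 0.024 A, and R_n = R_th = 115.4 Ω

Final answer: I_n = 0.024 A, R_n = 115.4 Ω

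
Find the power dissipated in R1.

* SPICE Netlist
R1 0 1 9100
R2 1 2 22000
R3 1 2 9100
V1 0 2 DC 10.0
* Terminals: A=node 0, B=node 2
Nodal analysis, taking node 2 as the 0 V reference.
Source V1 fixes V_0 = 10 V.
KCL at each unknown node (sum of currents leaving = 0; resistances in Ω):
  Node 1: (V_1 - 10)/9100 + (V_1 - 0)/22000 + (V_1 - 0)/9100 = 0
Collecting terms: 0.0002652 × V_1 = 0.001099  =>  V_1 = 4.143 V
I_R1 = (V_0 - V_1)/R1 = (10 - 4.143)/9100 = 0.0006436 A
P_R1 = I_R1² × R1 = (0.0006436)² × 9100 = 0.00377 W

Final answer: 0.00377 W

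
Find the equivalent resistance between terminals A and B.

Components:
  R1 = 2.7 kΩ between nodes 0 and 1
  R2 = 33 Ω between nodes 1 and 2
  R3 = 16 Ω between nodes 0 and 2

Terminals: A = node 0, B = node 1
Reduce the network between node 0 (A) and node 1 (B) by series/parallel combination:
  Rs1 = R3 + R2 (series, joined only at node 2) = 16 + 33 = 49 Ω
  Rp1 = R1 ‖ Rs1 (parallel, both between nodes 0 and 1) = 1/(1/2700 + 1/49) = 48.13 Ω
R_eq = 48.13 Ω

Final answer: 48.13 Ω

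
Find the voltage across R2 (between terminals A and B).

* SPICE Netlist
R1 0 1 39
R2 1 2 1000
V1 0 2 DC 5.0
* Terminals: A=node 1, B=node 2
R1 and R2 are in series across V1 (node 0 → node 1 → node 2), and the output A–B is taken across R2, so this is a voltage divider.
Series current: I = V1/(R1 + R2) = 5/(39 + 1000) = 5/1039 = 0.004812 A
V_R2 = I × R2 = V1 × R2/(R1 + R2) = 5 × 1000/1039 = 4.812 V

Final answer: 4.812 V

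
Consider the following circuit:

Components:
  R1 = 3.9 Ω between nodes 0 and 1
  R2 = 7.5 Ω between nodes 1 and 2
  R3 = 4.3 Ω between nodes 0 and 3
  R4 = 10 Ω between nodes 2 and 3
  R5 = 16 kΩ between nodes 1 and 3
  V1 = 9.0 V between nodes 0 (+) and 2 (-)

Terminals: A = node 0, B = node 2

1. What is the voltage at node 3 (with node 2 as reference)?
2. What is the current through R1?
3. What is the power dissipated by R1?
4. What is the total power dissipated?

Nodal analysis, taking node 2 as the 0 V reference.
Source V1 fixes V_0 = 9 V.
KCL at each unknown node (sum of currents leaving = 0; resistances in Ω):
  Node 1: (V_1 - 9)/3.9 + (V_1 - 0)/7.5 + (V_1 - V_3)/16000 = 0
  Node 3: (V_3 - 9)/4.3 + (V_3 - 0)/10 + (V_3 - V_1)/16000 = 0
Collecting terms (coefficients in siemens):
  0.3898·V_1 - 0.0000625·V_3 = 2.308
  0.3326·V_3 - 0.0000625·V_1 = 2.093
Determinant D = (0.3898)(0.3326) - (-0.0000625)(-0.0000625) = 0.1297
V_1 = [(2.308)(0.3326) - (-0.0000625)(2.093)]/D = 5.921 V
V_3 = [(0.3898)(2.093) - (2.308)(-0.0000625)]/D = 6.294 V
Part 1:
  Read off the nodal solution: V_3 = 6.294 V
Part 2:
  I_R1 = (V_0 - V_1)/R1 = (9 - 5.921)/3.9 = 0.7895 A
  Magnitude: I_R1 = 0.7895 A
Part 3:
  I_R1 = (V_0 - V_1)/R1 = (9 - 5.921)/3.9 = 0.7895 A
  P_R1 = I_R1² × R1 = (0.7895)² × 3.9 = 2.431 W
Part 4:
  Power in each resistor, P = (ΔV)²/R:
    P_R1 = (9 - 5.921)²/3.9 = 2.431 W
    P_R2 = (5.921 - 0)²/7.5 = 4.675 W
    P_R3 = (9 - 6.294)²/4.3 = 1.703 W
    P_R4 = (0 - 6.294)²/10 = 3.961 W
    P_R5 = (5.921 - 6.294)²/16000 = 0.000008673 W
  P_total = P_R1 + P_R2 + P_R3 + P_R4 + P_R5 = 12.77 W

Final answers:
1. V_3 = 6.294 V
2. I_R1 = 0.7895 A
3. P_R1 = 2.431 W
4. P_total = 12.77 W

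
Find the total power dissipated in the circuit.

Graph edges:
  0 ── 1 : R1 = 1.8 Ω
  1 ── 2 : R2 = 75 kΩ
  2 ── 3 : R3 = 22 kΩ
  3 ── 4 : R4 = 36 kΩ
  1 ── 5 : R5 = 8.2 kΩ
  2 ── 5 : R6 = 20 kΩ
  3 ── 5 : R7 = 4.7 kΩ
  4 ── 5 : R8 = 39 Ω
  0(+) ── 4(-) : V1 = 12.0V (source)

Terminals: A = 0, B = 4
Nodal analysis, taking node 4 as the 0 V reference.
Source V1 fixes V_0 = 12 V.
KCL at each unknown node (sum of currents leaving = 0; resistances in Ω):
  Node 1: (V_1 - 12)/1.8 + (V_1 - V_2)/75000 + (V_1 - V_5)/8200 = 0
  Node 2: (V_2 - V_1)/75000 + (V_2 - V_3)/22000 + (V_2 - V_5)/20000 = 0
  Node 3: (V_3 - V_2)/22000 + (V_3 - 0)/36000 + (V_3 - V_5)/4700 = 0
  Node 5: (V_5 - V_1)/8200 + (V_5 - V_2)/20000 + (V_5 - V_3)/4700 + (V_5 - 0)/39 = 0
Collecting terms (coefficients in siemens):
  0.5557·V_1 - 0.00001333·V_2 - 0.000122·V_5 = 6.667
  0.0001088·V_2 - 0.00001333·V_1 - 0.00004545·V_3 - 0.00005·V_5 = 0
  0.000286·V_3 - 0.00004545·V_2 - 0.0002128·V_5 = 0
  0.02603·V_5 - 0.000122·V_1 - 0.00005·V_2 - 0.0002128·V_3 = 0
Solving these 4 simultaneous equations (Gaussian elimination) gives:
  V_1 = 12 V, V_2 = 1.626 V, V_3 = 0.3044 V, V_5 = 0.06183 V
Power in each resistor, P = (ΔV)²/R:
  P_R1 = (12 - 12)²/1.8 = 0.000004572 W
  P_R2 = (12 - 1.626)²/75000 = 0.001434 W
  P_R3 = (1.626 - 0.3044)²/22000 = 0.00007939 W
  P_R4 = (0.3044 - 0)²/36000 = 0.000002574 W
  P_R5 = (12 - 0.06183)²/8200 = 0.01737 W
  P_R6 = (1.626 - 0.06183)²/20000 = 0.0001223 W
  P_R7 = (0.3044 - 0.06183)²/4700 = 0.00001252 W
  P_R8 = (0 - 0.06183)²/39 = 0.00009802 W
P_total = P_R1 + P_R2 + P_R3 + P_R4 + P_R5 + P_R6 + P_R7 + P_R8 = 0.01913 W

Final answer: 0.01913 W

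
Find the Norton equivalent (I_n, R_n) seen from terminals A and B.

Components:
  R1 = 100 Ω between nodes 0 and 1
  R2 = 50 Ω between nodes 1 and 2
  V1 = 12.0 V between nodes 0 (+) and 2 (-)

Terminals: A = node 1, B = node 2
Find the Thévenin equivalent first; then I_n = V_th/R_th and R_n = R_th.
Step 1 — V_th is the open-circuit voltage V_A - V_B (nothing connected across the terminals).
Nodal analysis, taking node 2 as the 0 V reference.
Source V1 fixes V_0 = 12 V.
KCL at each unknown node (sum of currents leaving = 0; resistances in Ω):
  Node 1: (V_1 - 12)/100 + (V_1 - 0)/50 = 0
Collecting terms: 0.03 × V_1 = 0.12  =>  V_1 = 4 V
V_th = V_1 - V_2 = 4 - 0 = 4 V
Step 2 — R_th: zero the source — replace V1 by a short circuit (node 2 merges into node 0) — and find the resistance seen between A (node 1) and B (node 0).
Reduce the network between node 1 (A) and node 0 (B) by series/parallel combination:
  Rp1 = R1 ‖ R2 (parallel, both between nodes 0 and 1) = 1/(1/100 + 1/50) = 33.33 Ω
R_th = 33.33 Ω
I_n = V_th/R_th = 4/33.33 = 0.12 A, and R_n = R_th = 33.33 Ω

Final answer: I_n = 0.12 A, R_n = 33.33 Ω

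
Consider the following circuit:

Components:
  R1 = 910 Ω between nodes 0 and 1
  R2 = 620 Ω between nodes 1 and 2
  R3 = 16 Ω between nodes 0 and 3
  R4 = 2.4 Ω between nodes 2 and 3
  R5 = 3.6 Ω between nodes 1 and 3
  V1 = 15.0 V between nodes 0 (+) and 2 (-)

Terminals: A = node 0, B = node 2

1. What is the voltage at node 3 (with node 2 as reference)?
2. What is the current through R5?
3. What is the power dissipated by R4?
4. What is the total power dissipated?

Nodal analysis, taking node 2 as the 0 V reference.
Source V1 fixes V_0 = 15 V.
KCL at each unknown node (sum of currents leaving = 0; resistances in Ω):
  Node 1: (V_1 - 15)/910 + (V_1 - 0)/620 + (V_1 - V_3)/3.6 = 0
  Node 3: (V_3 - 15)/16 + (V_3 - 0)/2.4 + (V_3 - V_1)/3.6 = 0
Collecting terms (coefficients in siemens):
  0.2805·V_1 - 0.2778·V_3 = 0.01648
  0.7569·V_3 - 0.2778·V_1 = 0.9375
Determinant D = (0.2805)(0.7569) - (-0.2778)(-0.2778) = 0.1352
V_1 = [(0.01648)(0.7569) - (-0.2778)(0.9375)]/D = 2.019 V
V_3 = [(0.2805)(0.9375) - (0.01648)(-0.2778)]/D = 1.979 V
Part 1:
  Read off the nodal solution: V_3 = 1.979 V
Part 2:
  I_R5 = (V_1 - V_3)/R5 = (2.019 - 1.979)/3.6 = 0.01101 A
  Magnitude: I_R5 = 0.01101 A
Part 3:
  I_R4 = (V_2 - V_3)/R4 = (0 - 1.979)/2.4 = -0.8248 A
  P_R4 = I_R4² × R4 = (-0.8248)² × 2.4 = 1.633 W
Part 4:
  Power in each resistor, P = (ΔV)²/R:
    P_R1 = (15 - 2.019)²/910 = 0.1852 W
    P_R2 = (2.019 - 0)²/620 = 0.006576 W
    P_R3 = (15 - 1.979)²/16 = 10.6 W
    P_R4 = (0 - 1.979)²/2.4 = 1.633 W
    P_R5 = (2.019 - 1.979)²/3.6 = 0.0004362 W
  P_total = P_R1 + P_R2 + P_R3 + P_R4 + P_R5 = 12.42 W

Final answers:
1. V_3 = 1.979 V
2. I_R5 = 0.01101 A
3. P_R4 = 1.633 W
4. P_total = 12.42 W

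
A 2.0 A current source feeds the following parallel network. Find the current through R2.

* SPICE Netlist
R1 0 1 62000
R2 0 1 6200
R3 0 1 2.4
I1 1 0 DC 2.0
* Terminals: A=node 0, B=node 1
All resistors sit directly between nodes 0 and 1, so they are in parallel and share one voltage V; the full source current 2 A splits among them.
1/R_par = 1/62000 + 1/6200 + 1/2.4 = 0.4168 S  =>  R_par = 2.399 Ω
V = I × R_par = 2 × 2.399 = 4.798 V
I_R2 = V/R2 = 4.798/6200 = 0.0007739 A

Final answer: 0.0007739 A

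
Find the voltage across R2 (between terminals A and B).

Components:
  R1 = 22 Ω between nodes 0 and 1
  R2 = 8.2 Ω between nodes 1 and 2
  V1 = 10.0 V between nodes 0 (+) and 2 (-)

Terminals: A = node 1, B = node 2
R1 and R2 are in series across V1 (node 0 → node 1 → node 2), and the output A–B is taken across R2, so this is a voltage divider.
Series current: I = V1/(R1 + R2) = 10/(22 + 8.2) = 10/30.2 = 0.3311 A
V_R2 = I × R2 = V1 × R2/(R1 + R2) = 10 × 8.2/30.2 = 2.715 V

Final answer: 2.715 V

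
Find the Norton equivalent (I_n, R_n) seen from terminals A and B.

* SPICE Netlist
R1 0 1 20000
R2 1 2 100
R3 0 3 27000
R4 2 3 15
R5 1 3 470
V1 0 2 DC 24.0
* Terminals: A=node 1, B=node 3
Find the Thévenin equivalent first; then I_n = V_th/R_th and R_n = R_th.
Step 1 — V_th is the open-circuit voltage V_A - V_B (nothing connected across the terminals).
Nodal analysis, taking node 2 as the 0 V reference.
Source V1 fixes V_0 = 24 V.
KCL at each unknown node (sum of currents leaving = 0; resistances in Ω):
  Node 1: (V_1 - 24)/20000 + (V_1 - 0)/100 + (V_1 - V_3)/470 = 0
  Node 3: (V_3 - 24)/27000 + (V_3 - 0)/15 + (V_3 - V_1)/470 = 0
Collecting terms (coefficients in siemens):
  0.01218·V_1 - 0.002128·V_3 = 0.0012
  0.06883·V_3 - 0.002128·V_1 = 0.0008889
Determinant D = (0.01218)(0.06883) - (-0.002128)(-0.002128) = 0.0008337
V_1 = [(0.0012)(0.06883) - (-0.002128)(0.0008889)]/D = 0.1013 V
V_3 = [(0.01218)(0.0008889) - (0.0012)(-0.002128)]/D = 0.01605 V
V_th = V_1 - V_3 = 0.1013 - 0.01605 = 0.0853 V
Step 2 — R_th: zero the source — replace V1 by a short circuit (node 2 merges into node 0) — and find the resistance seen between A (node 1) and B (node 3).
Reduce the network between node 1 (A) and node 3 (B) by series/parallel combination:
  Rp1 = R1 ‖ R2 (parallel, both between nodes 0 and 1) = 1/(1/20000 + 1/100) = 99.5 Ω
  Rp2 = R3 ‖ R4 (parallel, both between nodes 0 and 3) = 1/(1/27000 + 1/15) = 14.99 Ω
  Rs1 = Rp1 + Rp2 (series, joined only at node 0) = 99.5 + 14.99 = 114.5 Ω
  Rp3 = R5 ‖ Rs1 (parallel, both between nodes 1 and 3) = 1/(1/470 + 1/114.5) = 92.07 Ω
R_th = 92.07 Ω
I_n = V_th/R_th = 0.0853/92.07 = 0.0009265 A, and R_n = R_th = 92.07 Ω

Final answer: I_n = 0.0009265 A, R_n = 92.07 Ω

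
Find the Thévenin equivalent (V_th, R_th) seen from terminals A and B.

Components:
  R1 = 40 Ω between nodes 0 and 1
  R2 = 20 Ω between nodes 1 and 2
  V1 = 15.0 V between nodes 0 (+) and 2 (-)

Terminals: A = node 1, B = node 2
Step 1 — V_th is the open-circuit voltage V_A - V_B (nothing connected across the terminals).
Nodal analysis, taking node 2 as the 0 V reference.
Source V1 fixes V_0 = 15 V.
KCL at each unknown node (sum of currents leaving = 0; resistances in Ω):
  Node 1: (V_1 - 15)/40 + (V_1 - 0)/20 = 0
Collecting terms: 0.075 × V_1 = 0.375  =>  V_1 = 5 V
V_th = V_1 - V_2 = 5 - 0 = 5 V
Step 2 — R_th: zero the source — replace V1 by a short circuit (node 2 merges into node 0) — and find the resistance seen between A (node 1) and B (node 0).
Reduce the network between node 1 (A) and node 0 (B) by series/parallel combination:
  Rp1 = R1 ‖ R2 (parallel, both between nodes 0 and 1) = 1/(1/40 + 1/20) = 13.33 Ω
R_th = 13.33 Ω

Final answer: V_th = 5 V, R_th = 13.33 Ω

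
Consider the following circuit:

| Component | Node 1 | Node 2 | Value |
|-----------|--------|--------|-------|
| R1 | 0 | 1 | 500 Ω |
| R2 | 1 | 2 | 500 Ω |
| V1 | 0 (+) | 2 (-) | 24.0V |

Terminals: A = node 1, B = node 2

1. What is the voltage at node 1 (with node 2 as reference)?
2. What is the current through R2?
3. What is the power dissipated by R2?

Nodal analysis, taking node 2 as the 0 V reference.
Source V1 fixes V_0 = 24 V.
KCL at each unknown node (sum of currents leaving = 0; resistances in Ω):
  Node 1: (V_1 - 24)/500 + (V_1 - 0)/500 = 0
Collecting terms: 0.004 × V_1 = 0.048  =>  V_1 = 12 V
Part 1:
  Read off the nodal solution: V_1 = 12 V
Part 2:
  I_R2 = (V_1 - V_2)/R2 = (12 - 0)/500 = 0.024 A
  Magnitude: I_R2 = 0.024 A
Part 3:
  I_R2 = (V_1 - V_2)/R2 = (12 - 0)/500 = 0.024 A
  P_R2 = I_R2² × R2 = (0.024)² × 500 = 0.288 W

Final answers:
1. V_1 = 12 V
2. I_R2 = 0.024 A
3. P_R2 = 0.288 W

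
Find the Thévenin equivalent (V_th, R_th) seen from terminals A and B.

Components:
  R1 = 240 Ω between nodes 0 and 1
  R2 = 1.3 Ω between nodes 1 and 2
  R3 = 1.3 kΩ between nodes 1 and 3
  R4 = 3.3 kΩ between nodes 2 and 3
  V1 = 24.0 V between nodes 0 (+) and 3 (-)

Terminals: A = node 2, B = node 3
Step 1 — V_th is the open-circuit voltage V_A - V_B (nothing connected across the terminals).
Nodal analysis, taking node 3 as the 0 V reference.
Source V1 fixes V_0 = 24 V.
KCL at each unknown node (sum of currents leaving = 0; resistances in Ω):
  Node 1: (V_1 - 24)/240 + (V_1 - V_2)/1.3 + (V_1 - 0)/1300 = 0
  Node 2: (V_2 - V_1)/1.3 + (V_2 - 0)/3300 = 0
Collecting terms (coefficients in siemens):
  0.7742·V_1 - 0.7692·V_2 = 0.1
  0.7695·V_2 - 0.7692·V_1 = 0
Determinant D = (0.7742)(0.7695) - (-0.7692)(-0.7692) = 0.004031
V_1 = [(0.1)(0.7695) - (-0.7692)(0)]/D = 19.09 V
V_2 = [(0.7742)(0) - (0.1)(-0.7692)]/D = 19.08 V
V_th = V_2 - V_3 = 19.08 - 0 = 19.08 V
Step 2 — R_th: zero the source — replace V1 by a short circuit (node 3 merges into node 0) — and find the resistance seen between A (node 2) and B (node 0).
Reduce the network between node 2 (A) and node 0 (B) by series/parallel combination:
  Rp1 = R1 ‖ R3 (parallel, both between nodes 0 and 1) = 1/(1/240 + 1/1300) = 202.6 Ω
  Rs1 = R2 + Rp1 (series, joined only at node 1) = 1.3 + 202.6 = 203.9 Ω
  Rp2 = R4 ‖ Rs1 (parallel, both between nodes 0 and 2) = 1/(1/3300 + 1/203.9) = 192 Ω
R_th = 192 Ω

Final answer: V_th = 19.08 V, R_th = 192 Ω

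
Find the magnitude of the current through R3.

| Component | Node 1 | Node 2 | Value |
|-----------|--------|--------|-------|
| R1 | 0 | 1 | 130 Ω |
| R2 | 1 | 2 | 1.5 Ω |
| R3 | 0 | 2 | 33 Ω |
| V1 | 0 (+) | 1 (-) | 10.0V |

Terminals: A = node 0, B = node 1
Nodal analysis, taking node 1 as the 0 V reference.
Source V1 fixes V_0 = 10 V.
KCL at each unknown node (sum of currents leaving = 0; resistances in Ω):
  Node 2: (V_2 - 0)/1.5 + (V_2 - 10)/33 = 0
Collecting terms: 0.697 × V_2 = 0.303  =>  V_2 = 0.4348 V
I_R3 = (V_0 - V_2)/R3 = (10 - 0.4348)/33 = 0.2899 A
|I_R3| = 0.2899 A

Final answer: |I_R3| = 0.2899 A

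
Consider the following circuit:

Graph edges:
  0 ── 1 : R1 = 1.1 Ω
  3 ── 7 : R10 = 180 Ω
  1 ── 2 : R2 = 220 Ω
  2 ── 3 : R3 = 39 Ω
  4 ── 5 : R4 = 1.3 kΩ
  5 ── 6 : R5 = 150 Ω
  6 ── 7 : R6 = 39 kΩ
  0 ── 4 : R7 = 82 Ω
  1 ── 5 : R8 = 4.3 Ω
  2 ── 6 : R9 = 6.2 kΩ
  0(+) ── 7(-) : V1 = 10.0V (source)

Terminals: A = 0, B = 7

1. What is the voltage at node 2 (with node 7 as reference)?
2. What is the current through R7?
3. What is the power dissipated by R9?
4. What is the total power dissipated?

Nodal analysis, taking node 7 as the 0 V reference.
Source V1 fixes V_0 = 10 V.
KCL at each unknown node (sum of currents leaving = 0; resistances in Ω):
  Node 1: (V_1 - 10)/1.1 + (V_1 - V_2)/220 + (V_1 - V_5)/4.3 = 0
  Node 2: (V_2 - V_1)/220 + (V_2 - V_3)/39 + (V_2 - V_6)/6200 = 0
  Node 3: (V_3 - V_2)/39 + (V_3 - 0)/180 = 0
  Node 4: (V_4 - V_5)/1300 + (V_4 - 10)/82 = 0
  Node 5: (V_5 - V_4)/1300 + (V_5 - V_6)/150 + (V_5 - V_1)/4.3 = 0
  Node 6: (V_6 - V_5)/150 + (V_6 - 0)/39000 + (V_6 - V_2)/6200 = 0
Collecting terms (coefficients in siemens):
  1.146·V_1 - 0.004545·V_2 - 0.2326·V_5 = 9.091
  0.03035·V_2 - 0.004545·V_1 - 0.02564·V_3 - 0.0001613·V_6 = 0
  0.0312·V_3 - 0.02564·V_2 = 0
  0.01296·V_4 - 0.0007692·V_5 = 0.122
  0.24·V_5 - 0.2326·V_1 - 0.0007692·V_4 - 0.006667·V_6 = 0
  0.006854·V_6 - 0.0001613·V_2 - 0.006667·V_5 = 0
Solving these 6 simultaneous equations (Gaussian elimination) gives:
  V_1 = 9.974 V, V_2 = 5.06 V, V_3 = 4.159 V, V_4 = 9.998 V
  V_5 = 9.97 V, V_6 = 9.817 V
Part 1:
  Read off the nodal solution: V_2 = 5.06 V
Part 2:
  I_R7 = (V_0 - V_4)/R7 = (10 - 9.998)/82 = 0.00002168 A
  Magnitude: I_R7 = 0.00002168 A
Part 3:
  I_R9 = (V_2 - V_6)/R9 = (5.06 - 9.817)/6200 = -0.0007673 A
  P_R9 = I_R9² × R9 = (-0.0007673)² × 6200 = 0.00365 W
Part 4:
  Power in each resistor, P = (ΔV)²/R:
    P_R1 = (10 - 9.974)²/1.1 = 0.000599 W
    P_R2 = (9.974 - 5.06)²/220 = 0.1098 W
    P_R3 = (5.06 - 4.159)²/39 = 0.02082 W
    P_R4 = (9.998 - 9.97)²/1300 = 0.0000006108 W
    P_R5 = (9.97 - 9.817)²/150 = 0.0001558 W
    P_R6 = (9.817 - 0)²/39000 = 0.002471 W
    P_R7 = (10 - 9.998)²/82 = 0.00000003853 W
    P_R8 = (9.974 - 9.97)²/4.3 = 0.000004277 W
    P_R9 = (5.06 - 9.817)²/6200 = 0.00365 W
    P_R10 = (4.159 - 0)²/180 = 0.09609 W
  P_total = P_R1 + P_R2 + P_R3 + P_R4 + P_R5 + P_R6 + P_R7 + P_R8 + P_R9 + P_R10 = 0.2336 W

Final answers:
1. V_2 = 5.06 V
2. I_R7 = 2.168e-05 A
3. P_R9 = 0.00365 W
4. P_total = 0.2336 W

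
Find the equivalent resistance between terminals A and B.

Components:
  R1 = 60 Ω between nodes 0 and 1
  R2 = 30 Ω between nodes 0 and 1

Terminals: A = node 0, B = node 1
Reduce the network between node 0 (A) and node 1 (B) by series/parallel combination:
  Rp1 = R1 ‖ R2 (parallel, both between nodes 0 and 1) = 1/(1/60 + 1/30) = 20 Ω
R_eq = 20 Ω

Final answer: 20 Ω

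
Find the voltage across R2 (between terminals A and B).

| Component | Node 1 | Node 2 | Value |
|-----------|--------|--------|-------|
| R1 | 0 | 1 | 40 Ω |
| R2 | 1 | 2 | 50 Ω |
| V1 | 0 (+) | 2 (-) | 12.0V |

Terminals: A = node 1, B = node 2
R1 and R2 are in series across V1 (node 0 → node 1 → node 2), and the output A–B is taken across R2, so this is a voltage divider.
Series current: I = V1/(R1 + R2) = 12/(40 + 50) = 12/90 = 0.1333 A
V_R2 = I × R2 = V1 × R2/(R1 + R2) = 12 × 50/90 = 6.667 V

Final answer: 6.667 V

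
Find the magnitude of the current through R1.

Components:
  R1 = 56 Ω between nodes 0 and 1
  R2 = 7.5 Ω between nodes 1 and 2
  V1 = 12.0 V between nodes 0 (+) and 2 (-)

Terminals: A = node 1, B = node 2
Nodal analysis, taking node 2 as the 0 V reference.
Source V1 fixes V_0 = 12 V.
KCL at each unknown node (sum of currents leaving = 0; resistances in Ω):
  Node 1: (V_1 - 12)/56 + (V_1 - 0)/7.5 = 0
Collecting terms: 0.1512 × V_1 = 0.2143  =>  V_1 = 1.417 V
I_R1 = (V_0 - V_1)/R1 = (12 - 1.417)/56 = 0.189 A
|I_R1| = 0.189 A

Final answer: |I_R1| = 0.189 A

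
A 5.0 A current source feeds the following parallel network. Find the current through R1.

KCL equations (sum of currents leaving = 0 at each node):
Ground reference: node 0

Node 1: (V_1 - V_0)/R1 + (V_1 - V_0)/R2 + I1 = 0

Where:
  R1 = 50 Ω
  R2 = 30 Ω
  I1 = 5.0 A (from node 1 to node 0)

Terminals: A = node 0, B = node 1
All resistors sit directly between nodes 0 and 1, so they are in parallel and share one voltage V; the full source current 5 A splits among them.
1/R_par = 1/50 + 1/30 = 0.05333 S  =>  R_par = 18.75 Ω
V = I × R_par = 5 × 18.75 = 93.75 V
I_R1 = V/R1 = 93.75/50 = 1.875 A

Final answer: 1.875 A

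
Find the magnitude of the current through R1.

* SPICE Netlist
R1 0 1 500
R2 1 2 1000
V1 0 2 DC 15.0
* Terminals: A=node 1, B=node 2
Nodal analysis, taking node 2 as the 0 V reference.
Source V1 fixes V_0 = 15 V.
KCL at each unknown node (sum of currents leaving = 0; resistances in Ω):
  Node 1: (V_1 - 15)/500 + (V_1 - 0)/1000 = 0
Collecting terms: 0.003 × V_1 = 0.03  =>  V_1 = 10 V
I_R1 = (V_0 - V_1)/R1 = (15 - 10)/500 = 0.01 A
|I_R1| = 0.01 A

Final answer: |I_R1| = 0.01 A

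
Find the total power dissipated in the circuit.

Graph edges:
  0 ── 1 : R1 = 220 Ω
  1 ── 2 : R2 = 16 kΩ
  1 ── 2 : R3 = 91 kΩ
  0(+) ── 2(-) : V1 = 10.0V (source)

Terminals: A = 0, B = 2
Nodal analysis, taking node 2 as the 0 V reference.
Source V1 fixes V_0 = 10 V.
KCL at each unknown node (sum of currents leaving = 0; resistances in Ω):
  Node 1: (V_1 - 10)/220 + (V_1 - 0)/16000 + (V_1 - 0)/91000 = 0
Collecting terms: 0.004619 × V_1 = 0.04545  =>  V_1 = 9.841 V
Power in each resistor, P = (ΔV)²/R:
  P_R1 = (10 - 9.841)²/220 = 0.0001151 W
  P_R2 = (9.841 - 0)²/16000 = 0.006053 W
  P_R3 = (9.841 - 0)²/91000 = 0.001064 W
P_total = P_R1 + P_R2 + P_R3 = 0.007232 W

Final answer: 0.007232 W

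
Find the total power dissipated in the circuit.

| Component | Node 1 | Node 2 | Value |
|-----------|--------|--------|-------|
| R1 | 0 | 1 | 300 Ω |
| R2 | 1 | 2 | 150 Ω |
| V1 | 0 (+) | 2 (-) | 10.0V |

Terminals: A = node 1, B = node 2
Nodal analysis, taking node 2 as the 0 V reference.
Source V1 fixes V_0 = 10 V.
KCL at each unknown node (sum of currents leaving = 0; resistances in Ω):
  Node 1: (V_1 - 10)/300 + (V_1 - 0)/150 = 0
Collecting terms: 0.01 × V_1 = 0.03333  =>  V_1 = 3.333 V
Power in each resistor, P = (ΔV)²/R:
  P_R1 = (10 - 3.333)²/300 = 0.1481 W
  P_R2 = (3.333 - 0)²/150 = 0.07407 W
P_total = P_R1 + P_R2 = 0.2222 W

Final answer: 0.2222 W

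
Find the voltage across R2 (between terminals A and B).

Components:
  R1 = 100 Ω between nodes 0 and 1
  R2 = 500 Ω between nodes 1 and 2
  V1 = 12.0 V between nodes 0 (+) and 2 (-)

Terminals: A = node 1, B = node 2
R1 and R2 are in series across V1 (node 0 → node 1 → node 2), and the output A–B is taken across R2, so this is a voltage divider.
Series current: I = V1/(R1 + R2) = 12/(100 + 500) = 12/600 = 0.02 A
V_R2 = I × R2 = V1 × R2/(R1 + R2) = 12 × 500/600 = 10 V

Final answer: 10 V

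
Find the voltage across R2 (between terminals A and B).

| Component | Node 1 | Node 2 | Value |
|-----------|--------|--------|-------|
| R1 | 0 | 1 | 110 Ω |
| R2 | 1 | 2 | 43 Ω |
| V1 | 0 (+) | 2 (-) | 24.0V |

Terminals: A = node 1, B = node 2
R1 and R2 are in series across V1 (node 0 → node 1 → node 2), and the output A–B is taken across R2, so this is a voltage divider.
Series current: I = V1/(R1 + R2) = 24/(110 + 43) = 24/153 = 0.1569 A
V_R2 = I × R2 = V1 × R2/(R1 + R2) = 24 × 43/153 = 6.745 V

Final answer: 6.745 V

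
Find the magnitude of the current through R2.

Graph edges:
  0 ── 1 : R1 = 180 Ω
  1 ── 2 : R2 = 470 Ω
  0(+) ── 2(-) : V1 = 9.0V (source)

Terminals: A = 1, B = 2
Nodal analysis, taking node 2 as the 0 V reference.
Source V1 fixes V_0 = 9 V.
KCL at each unknown node (sum of currents leaving = 0; resistances in Ω):
  Node 1: (V_1 - 9)/180 + (V_1 - 0)/470 = 0
Collecting terms: 0.007683 × V_1 = 0.05  =>  V_1 = 6.508 V
I_R2 = (V_1 - V_2)/R2 = (6.508 - 0)/470 = 0.01385 A
|I_R2| = 0.01385 A

Final answer: |I_R2| = 0.01385 A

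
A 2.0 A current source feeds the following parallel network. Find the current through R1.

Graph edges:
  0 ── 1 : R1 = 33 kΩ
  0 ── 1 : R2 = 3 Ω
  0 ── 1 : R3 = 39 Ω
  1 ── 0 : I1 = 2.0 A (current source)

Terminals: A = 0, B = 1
All resistors sit directly between nodes 0 and 1, so they are in parallel and share one voltage V; the full source current 2 A splits among them.
1/R_par = 1/33000 + 1/3 + 1/39 = 0.359 S  =>  R_par = 2.785 Ω
V = I × R_par = 2 × 2.785 = 5.571 V
I_R1 = V/R1 = 5.571/33000 = 0.0001688 A

Final answer: 0.0001688 A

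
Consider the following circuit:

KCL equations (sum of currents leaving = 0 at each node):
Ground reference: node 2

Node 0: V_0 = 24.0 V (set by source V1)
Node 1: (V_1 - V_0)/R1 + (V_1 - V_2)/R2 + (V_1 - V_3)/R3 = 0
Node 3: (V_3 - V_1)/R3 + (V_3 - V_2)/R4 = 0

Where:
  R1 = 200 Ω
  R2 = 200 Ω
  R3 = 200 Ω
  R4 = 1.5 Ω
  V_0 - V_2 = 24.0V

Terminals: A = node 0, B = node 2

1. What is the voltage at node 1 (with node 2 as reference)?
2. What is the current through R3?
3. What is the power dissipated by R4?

Nodal analysis, taking node 2 as the 0 V reference.
Source V1 fixes V_0 = 24 V.
KCL at each unknown node (sum of currents leaving = 0; resistances in Ω):
  Node 1: (V_1 - 24)/200 + (V_1 - 0)/200 + (V_1 - V_3)/200 = 0
  Node 3: (V_3 - V_1)/200 + (V_3 - 0)/1.5 = 0
Collecting terms (coefficients in siemens):
  0.015·V_1 - 0.005·V_3 = 0.12
  0.6717·V_3 - 0.005·V_1 = 0
Determinant D = (0.015)(0.6717) - (-0.005)(-0.005) = 0.01005
V_1 = [(0.12)(0.6717) - (-0.005)(0)]/D = 8.02 V
V_3 = [(0.015)(0) - (0.12)(-0.005)]/D = 0.0597 V
Part 1:
  Read off the nodal solution: V_1 = 8.02 V
Part 2:
  I_R3 = (V_1 - V_3)/R3 = (8.02 - 0.0597)/200 = 0.0398 A
  Magnitude: I_R3 = 0.0398 A
Part 3:
  I_R4 = (V_2 - V_3)/R4 = (0 - 0.0597)/1.5 = -0.0398 A
  P_R4 = I_R4² × R4 = (-0.0398)² × 1.5 = 0.002376 W

Final answers:
1. V_1 = 8.02 V
2. I_R3 = 0.0398 A
3. P_R4 = 0.002376 W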